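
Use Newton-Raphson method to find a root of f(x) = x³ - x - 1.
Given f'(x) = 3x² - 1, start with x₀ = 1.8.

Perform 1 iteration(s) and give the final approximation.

f(x) = x³ - x - 1
f'(x) = 3x² - 1
x₀ = 1.8

Newton-Raphson formula: x_{n+1} = x_n - f(x_n)/f'(x_n)

Iteration 1:
  f(1.800000) = 3.032000
  f'(1.800000) = 8.720000
  x_1 = 1.800000 - 3.032000/8.720000 = 1.452294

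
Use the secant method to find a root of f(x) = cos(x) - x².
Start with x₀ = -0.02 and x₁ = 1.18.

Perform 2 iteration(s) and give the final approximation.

f(x) = cos(x) - x²
x₀ = -0.02, x₁ = 1.18

Secant formula: x_{n+1} = x_n - f(x_n)(x_n - x_{n-1})/(f(x_n) - f(x_{n-1}))

Iteration 1:
  f(-0.020000) = 0.999400
  f(1.180000) = -1.011475
  x_2 = 1.180000 - (-1.011475)×(1.180000 - (-0.020000))/(-1.011475 - 0.999400)
       = 0.576397
Iteration 2:
  f(1.180000) = -1.011475
  f(0.576397) = 0.506198
  x_3 = 0.576397 - 0.506198×(0.576397 - 1.180000)/(0.506198 - (-1.011475))
       = 0.777720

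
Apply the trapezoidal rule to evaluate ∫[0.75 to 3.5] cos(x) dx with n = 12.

f(x) = cos(x)
a = 0.75, b = 3.5, n = 12
h = (b - a)/n = 0.229167

Trapezoidal rule: (h/2)[f(x₀) + 2f(x₁) + 2f(x₂) + ... + f(xₙ)]

x_0 = 0.7500, f(x_0) = 0.731689, coefficient = 1
x_1 = 0.9792, f(x_1) = 0.557714, coefficient = 2
x_2 = 1.2083, f(x_2) = 0.354578, coefficient = 2
x_3 = 1.4375, f(x_3) = 0.132902, coefficient = 2
x_4 = 1.6667, f(x_4) = -0.095724, coefficient = 2
x_5 = 1.8958, f(x_5) = -0.319344, coefficient = 2
x_6 = 2.1250, f(x_6) = -0.526266, coefficient = 2
x_7 = 2.3542, f(x_7) = -0.705671, coefficient = 2
x_8 = 2.5833, f(x_8) = -0.848178, coefficient = 2
x_9 = 2.8125, f(x_9) = -0.946336, coefficient = 2
x_10 = 3.0417, f(x_10) = -0.995012, coefficient = 2
x_11 = 3.2708, f(x_11) = -0.991660, coefficient = 2
x_12 = 3.5000, f(x_12) = -0.936457, coefficient = 1

I ≈ (0.229167/2) × -8.970761 = -1.027900
Exact value: -1.032422
Error: 0.004522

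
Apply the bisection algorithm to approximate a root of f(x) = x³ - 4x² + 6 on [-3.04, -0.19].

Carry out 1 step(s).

f(x) = x³ - 4x² + 6
Initial interval: [-3.04, -0.19]

Iteration 1:
  c_1 = (-3.040000 + (-0.190000))/2 = -1.615000
  f(c_1) = f(-1.615000) = -8.645183
  f(a) × f(c) ≥ 0, new interval: [-1.615000, -0.190000]

After 1 iteration(s), the approximation is c_1 = -1.615000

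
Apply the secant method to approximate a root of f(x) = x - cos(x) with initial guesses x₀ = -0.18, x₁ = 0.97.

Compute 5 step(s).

f(x) = x - cos(x)
x₀ = -0.18, x₁ = 0.97

Secant formula: x_{n+1} = x_n - f(x_n)(x_n - x_{n-1})/(f(x_n) - f(x_{n-1}))

Iteration 1:
  f(-0.180000) = -1.163844
  f(0.970000) = 0.404700
  x_2 = 0.970000 - 0.404700×(0.970000 - (-0.180000))/(0.404700 - (-1.163844))
       = 0.673288
Iteration 2:
  f(0.970000) = 0.404700
  f(0.673288) = -0.108487
  x_3 = 0.673288 - (-0.108487)×(0.673288 - 0.970000)/(-0.108487 - 0.404700)
       = 0.736013
Iteration 3:
  f(0.673288) = -0.108487
  f(0.736013) = -0.005139
  x_4 = 0.736013 - (-0.005139)×(0.736013 - 0.673288)/(-0.005139 - (-0.108487))
       = 0.739131
Iteration 4:
  f(0.736013) = -0.005139
  f(0.739131) = 0.000077
  x_5 = 0.739131 - 0.000077×(0.739131 - 0.736013)/(0.000077 - (-0.005139))
       = 0.739085
Iteration 5:
  f(0.739131) = 0.000077
  f(0.739085) = 0.000000
  x_6 = 0.739085 - 0.000000×(0.739085 - 0.739131)/(0.000000 - 0.000077)
       = 0.739085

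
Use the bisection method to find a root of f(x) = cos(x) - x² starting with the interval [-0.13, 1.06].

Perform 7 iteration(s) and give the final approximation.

f(x) = cos(x) - x²
Initial interval: [-0.13, 1.06]

Iteration 1:
  c_1 = (-0.130000 + 1.060000)/2 = 0.465000
  f(c_1) = f(0.465000) = 0.677597
  f(a) × f(c) ≥ 0, new interval: [0.465000, 1.060000]
Iteration 2:
  c_2 = (0.465000 + 1.060000)/2 = 0.762500
  f(c_2) = f(0.762500) = 0.141705
  f(a) × f(c) ≥ 0, new interval: [0.762500, 1.060000]
Iteration 3:
  c_3 = (0.762500 + 1.060000)/2 = 0.911250
  f(c_3) = f(0.911250) = -0.217618
  f(a) × f(c) < 0, new interval: [0.762500, 0.911250]
Iteration 4:
  c_4 = (0.762500 + 0.911250)/2 = 0.836875
  f(c_4) = f(0.836875) = -0.030573
  f(a) × f(c) < 0, new interval: [0.762500, 0.836875]
Iteration 5:
  c_5 = (0.762500 + 0.836875)/2 = 0.799688
  f(c_5) = f(0.799688) = 0.057431
  f(a) × f(c) ≥ 0, new interval: [0.799688, 0.836875]
Iteration 6:
  c_6 = (0.799688 + 0.836875)/2 = 0.818281
  f(c_6) = f(0.818281) = 0.013893
  f(a) × f(c) ≥ 0, new interval: [0.818281, 0.836875]
Iteration 7:
  c_7 = (0.818281 + 0.836875)/2 = 0.827578
  f(c_7) = f(0.827578) = -0.008225
  f(a) × f(c) < 0, new interval: [0.818281, 0.827578]

After 7 iteration(s), the approximation is c_7 = 0.827578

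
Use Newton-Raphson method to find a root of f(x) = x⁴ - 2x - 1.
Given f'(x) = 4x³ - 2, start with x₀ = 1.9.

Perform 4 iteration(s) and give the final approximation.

f(x) = x⁴ - 2x - 1
f'(x) = 4x³ - 2
x₀ = 1.9

Newton-Raphson formula: x_{n+1} = x_n - f(x_n)/f'(x_n)

Iteration 1:
  f(1.900000) = 8.232100
  f'(1.900000) = 25.436000
  x_1 = 1.900000 - 8.232100/25.436000 = 1.576360
Iteration 2:
  f(1.576360) = 2.022066
  f'(1.576360) = 13.668465
  x_2 = 1.576360 - 2.022066/13.668465 = 1.428424
Iteration 3:
  f(1.428424) = 0.306361
  f'(1.428424) = 9.658190
  x_3 = 1.428424 - 0.306361/9.658190 = 1.396703
Iteration 4:
  f(1.396703) = 0.012137
  f'(1.396703) = 8.898645
  x_4 = 1.396703 - 0.012137/8.898645 = 1.395339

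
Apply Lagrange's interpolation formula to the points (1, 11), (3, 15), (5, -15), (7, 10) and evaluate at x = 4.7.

Lagrange interpolation formula:
P(x) = Σ yᵢ × Lᵢ(x)
where Lᵢ(x) = Π_{j≠i} (x - xⱼ)/(xᵢ - xⱼ)

L_0(4.7) = (4.7 - 3)/(1 - 3) × (4.7 - 5)/(1 - 5) × (4.7 - 7)/(1 - 7) = -0.024437
L_1(4.7) = (4.7 - 1)/(3 - 1) × (4.7 - 5)/(3 - 5) × (4.7 - 7)/(3 - 7) = 0.159562
L_2(4.7) = (4.7 - 1)/(5 - 1) × (4.7 - 3)/(5 - 3) × (4.7 - 7)/(5 - 7) = 0.904188
L_3(4.7) = (4.7 - 1)/(7 - 1) × (4.7 - 3)/(7 - 3) × (4.7 - 5)/(7 - 5) = -0.039312

P(4.7) = 11×L_0(4.7) + 15×L_1(4.7) + (-15)×L_2(4.7) + 10×L_3(4.7)
P(4.7) = -11.831313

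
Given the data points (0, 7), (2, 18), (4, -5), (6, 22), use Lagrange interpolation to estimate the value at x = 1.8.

Lagrange interpolation formula:
P(x) = Σ yᵢ × Lᵢ(x)
where Lᵢ(x) = Π_{j≠i} (x - xⱼ)/(xᵢ - xⱼ)

L_0(1.8) = (1.8 - 2)/(0 - 2) × (1.8 - 4)/(0 - 4) × (1.8 - 6)/(0 - 6) = 0.038500
L_1(1.8) = (1.8 - 0)/(2 - 0) × (1.8 - 4)/(2 - 4) × (1.8 - 6)/(2 - 6) = 1.039500
L_2(1.8) = (1.8 - 0)/(4 - 0) × (1.8 - 2)/(4 - 2) × (1.8 - 6)/(4 - 6) = -0.094500
L_3(1.8) = (1.8 - 0)/(6 - 0) × (1.8 - 2)/(6 - 2) × (1.8 - 4)/(6 - 4) = 0.016500

P(1.8) = 7×L_0(1.8) + 18×L_1(1.8) + (-5)×L_2(1.8) + 22×L_3(1.8)
P(1.8) = 19.816000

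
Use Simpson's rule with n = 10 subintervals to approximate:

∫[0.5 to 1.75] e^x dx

f(x) = e^x
a = 0.5, b = 1.75, n = 10
h = (b - a)/n = 0.125000

Simpson's rule: (h/3)[f(x₀) + 4f(x₁) + 2f(x₂) + ... + f(xₙ)]

x_0 = 0.5000, f(x_0) = 1.648721, coefficient = 1
x_1 = 0.6250, f(x_1) = 1.868246, coefficient = 4
x_2 = 0.7500, f(x_2) = 2.117000, coefficient = 2
x_3 = 0.8750, f(x_3) = 2.398875, coefficient = 4
x_4 = 1.0000, f(x_4) = 2.718282, coefficient = 2
x_5 = 1.1250, f(x_5) = 3.080217, coefficient = 4
x_6 = 1.2500, f(x_6) = 3.490343, coefficient = 2
x_7 = 1.3750, f(x_7) = 3.955077, coefficient = 4
x_8 = 1.5000, f(x_8) = 4.481689, coefficient = 2
x_9 = 1.6250, f(x_9) = 5.078419, coefficient = 4
x_10 = 1.7500, f(x_10) = 5.754603, coefficient = 1

I ≈ (0.125000/3) × 98.541287 = 4.105887
Exact value: 4.105881
Error: 0.000006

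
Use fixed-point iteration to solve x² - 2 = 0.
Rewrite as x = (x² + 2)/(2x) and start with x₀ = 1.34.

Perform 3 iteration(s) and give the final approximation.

Equation: x² - 2 = 0
Fixed-point form: x = (x² + 2)/(2x)
x₀ = 1.34

x_1 = g(1.340000) = 1.416269
x_2 = g(1.416269) = 1.414215
x_3 = g(1.414215) = 1.414214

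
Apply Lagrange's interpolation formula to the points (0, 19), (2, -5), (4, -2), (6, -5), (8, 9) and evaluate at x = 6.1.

Lagrange interpolation formula:
P(x) = Σ yᵢ × Lᵢ(x)
where Lᵢ(x) = Π_{j≠i} (x - xⱼ)/(xᵢ - xⱼ)

L_0(6.1) = (6.1 - 2)/(0 - 2) × (6.1 - 4)/(0 - 4) × (6.1 - 6)/(0 - 6) × (6.1 - 8)/(0 - 8) = -0.004260
L_1(6.1) = (6.1 - 0)/(2 - 0) × (6.1 - 4)/(2 - 4) × (6.1 - 6)/(2 - 6) × (6.1 - 8)/(2 - 8) = 0.025353
L_2(6.1) = (6.1 - 0)/(4 - 0) × (6.1 - 2)/(4 - 2) × (6.1 - 6)/(4 - 6) × (6.1 - 8)/(4 - 8) = -0.074248
L_3(6.1) = (6.1 - 0)/(6 - 0) × (6.1 - 2)/(6 - 2) × (6.1 - 4)/(6 - 4) × (6.1 - 8)/(6 - 8) = 1.039478
L_4(6.1) = (6.1 - 0)/(8 - 0) × (6.1 - 2)/(8 - 2) × (6.1 - 4)/(8 - 4) × (6.1 - 6)/(8 - 6) = 0.013677

P(6.1) = 19×L_0(6.1) + (-5)×L_1(6.1) + (-2)×L_2(6.1) + (-5)×L_3(6.1) + 9×L_4(6.1)
P(6.1) = -5.133506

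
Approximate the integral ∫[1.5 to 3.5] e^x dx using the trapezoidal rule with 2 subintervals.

f(x) = e^x
a = 1.5, b = 3.5, n = 2
h = (b - a)/n = 1.000000

Trapezoidal rule: (h/2)[f(x₀) + 2f(x₁) + 2f(x₂) + ... + f(xₙ)]

x_0 = 1.5000, f(x_0) = 4.481689, coefficient = 1
x_1 = 2.5000, f(x_1) = 12.182494, coefficient = 2
x_2 = 3.5000, f(x_2) = 33.115452, coefficient = 1

I ≈ (1.000000/2) × 61.962129 = 30.981064
Exact value: 28.633763
Error: 2.347302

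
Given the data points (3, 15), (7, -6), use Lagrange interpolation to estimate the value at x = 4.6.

Lagrange interpolation formula:
P(x) = Σ yᵢ × Lᵢ(x)
where Lᵢ(x) = Π_{j≠i} (x - xⱼ)/(xᵢ - xⱼ)

L_0(4.6) = (4.6 - 7)/(3 - 7) = 0.600000
L_1(4.6) = (4.6 - 3)/(7 - 3) = 0.400000

P(4.6) = 15×L_0(4.6) + (-6)×L_1(4.6)
P(4.6) = 6.600000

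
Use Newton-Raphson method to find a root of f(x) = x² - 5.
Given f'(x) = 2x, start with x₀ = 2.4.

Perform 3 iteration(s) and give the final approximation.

f(x) = x² - 5
f'(x) = 2x
x₀ = 2.4

Newton-Raphson formula: x_{n+1} = x_n - f(x_n)/f'(x_n)

Iteration 1:
  f(2.400000) = 0.760000
  f'(2.400000) = 4.800000
  x_1 = 2.400000 - 0.760000/4.800000 = 2.241667
Iteration 2:
  f(2.241667) = 0.025069
  f'(2.241667) = 4.483333
  x_2 = 2.241667 - 0.025069/4.483333 = 2.236075
Iteration 3:
  f(2.236075) = 0.000031
  f'(2.236075) = 4.472150
  x_3 = 2.236075 - 0.000031/4.472150 = 2.236068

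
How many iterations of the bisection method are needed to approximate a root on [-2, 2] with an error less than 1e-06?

We need (b-a)/2^n ≤ 1e-06
(2 - (-2))/2^n ≤ 1e-06
4/2^n ≤ 1e-06
2^n ≥ 4000000
n ≥ log₂(4000000) = 21.93
n ≥ 22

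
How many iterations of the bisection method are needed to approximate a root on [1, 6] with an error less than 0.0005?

We need (b-a)/2^n ≤ 0.0005
(6 - 1)/2^n ≤ 0.0005
5/2^n ≤ 0.0005
2^n ≥ 10000
n ≥ log₂(10000) = 13.29
n ≥ 14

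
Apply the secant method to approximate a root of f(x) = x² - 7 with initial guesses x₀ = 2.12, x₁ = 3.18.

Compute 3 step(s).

f(x) = x² - 7
x₀ = 2.12, x₁ = 3.18

Secant formula: x_{n+1} = x_n - f(x_n)(x_n - x_{n-1})/(f(x_n) - f(x_{n-1}))

Iteration 1:
  f(2.120000) = -2.505600
  f(3.180000) = 3.112400
  x_2 = 3.180000 - 3.112400×(3.180000 - 2.120000)/(3.112400 - (-2.505600))
       = 2.592755
Iteration 2:
  f(3.180000) = 3.112400
  f(2.592755) = -0.277623
  x_3 = 2.592755 - (-0.277623)×(2.592755 - 3.180000)/(-0.277623 - 3.112400)
       = 2.640847
Iteration 3:
  f(2.592755) = -0.277623
  f(2.640847) = -0.025929
  x_4 = 2.640847 - (-0.025929)×(2.640847 - 2.592755)/(-0.025929 - (-0.277623))
       = 2.645801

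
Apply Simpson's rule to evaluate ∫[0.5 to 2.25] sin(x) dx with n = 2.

f(x) = sin(x)
a = 0.5, b = 2.25, n = 2
h = (b - a)/n = 0.875000

Simpson's rule: (h/3)[f(x₀) + 4f(x₁) + 2f(x₂) + ... + f(xₙ)]

x_0 = 0.5000, f(x_0) = 0.479426, coefficient = 1
x_1 = 1.3750, f(x_1) = 0.980893, coefficient = 4
x_2 = 2.2500, f(x_2) = 0.778073, coefficient = 1

I ≈ (0.875000/3) × 5.181071 = 1.511146
Exact value: 1.505756
Error: 0.005390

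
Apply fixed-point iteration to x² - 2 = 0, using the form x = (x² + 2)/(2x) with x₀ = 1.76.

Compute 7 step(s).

Equation: x² - 2 = 0
Fixed-point form: x = (x² + 2)/(2x)
x₀ = 1.76

x_1 = g(1.760000) = 1.448182
x_2 = g(1.448182) = 1.414612
x_3 = g(1.414612) = 1.414214
x_4 = g(1.414214) = 1.414214
x_5 = g(1.414214) = 1.414214
x_6 = g(1.414214) = 1.414214
x_7 = g(1.414214) = 1.414214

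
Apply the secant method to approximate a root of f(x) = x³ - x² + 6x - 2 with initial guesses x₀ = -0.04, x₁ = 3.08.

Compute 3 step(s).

f(x) = x³ - x² + 6x - 2
x₀ = -0.04, x₁ = 3.08

Secant formula: x_{n+1} = x_n - f(x_n)(x_n - x_{n-1})/(f(x_n) - f(x_{n-1}))

Iteration 1:
  f(-0.040000) = -2.241664
  f(3.080000) = 36.211712
  x_2 = 3.080000 - 36.211712×(3.080000 - (-0.040000))/(36.211712 - (-2.241664))
       = 0.141882
Iteration 2:
  f(3.080000) = 36.211712
  f(0.141882) = -1.165980
  x_3 = 0.141882 - (-1.165980)×(0.141882 - 3.080000)/(-1.165980 - 36.211712)
       = 0.233536
Iteration 3:
  f(0.141882) = -1.165980
  f(0.233536) = -0.640588
  x_4 = 0.233536 - (-0.640588)×(0.233536 - 0.141882)/(-0.640588 - (-1.165980))
       = 0.345285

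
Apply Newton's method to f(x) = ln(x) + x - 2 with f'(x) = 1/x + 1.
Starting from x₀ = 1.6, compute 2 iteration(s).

f(x) = ln(x) + x - 2
f'(x) = 1/x + 1
x₀ = 1.6

Newton-Raphson formula: x_{n+1} = x_n - f(x_n)/f'(x_n)

Iteration 1:
  f(1.600000) = 0.070004
  f'(1.600000) = 1.625000
  x_1 = 1.600000 - 0.070004/1.625000 = 1.556921
Iteration 2:
  f(1.556921) = -0.000369
  f'(1.556921) = 1.642293
  x_2 = 1.556921 - (-0.000369)/1.642293 = 1.557146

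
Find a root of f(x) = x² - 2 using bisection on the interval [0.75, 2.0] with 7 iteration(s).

f(x) = x² - 2
Initial interval: [0.75, 2.0]

Iteration 1:
  c_1 = (0.750000 + 2.000000)/2 = 1.375000
  f(c_1) = f(1.375000) = -0.109375
  f(a) × f(c) ≥ 0, new interval: [1.375000, 2.000000]
Iteration 2:
  c_2 = (1.375000 + 2.000000)/2 = 1.687500
  f(c_2) = f(1.687500) = 0.847656
  f(a) × f(c) < 0, new interval: [1.375000, 1.687500]
Iteration 3:
  c_3 = (1.375000 + 1.687500)/2 = 1.531250
  f(c_3) = f(1.531250) = 0.344727
  f(a) × f(c) < 0, new interval: [1.375000, 1.531250]
Iteration 4:
  c_4 = (1.375000 + 1.531250)/2 = 1.453125
  f(c_4) = f(1.453125) = 0.111572
  f(a) × f(c) < 0, new interval: [1.375000, 1.453125]
Iteration 5:
  c_5 = (1.375000 + 1.453125)/2 = 1.414062
  f(c_5) = f(1.414062) = -0.000427
  f(a) × f(c) ≥ 0, new interval: [1.414062, 1.453125]
Iteration 6:
  c_6 = (1.414062 + 1.453125)/2 = 1.433594
  f(c_6) = f(1.433594) = 0.055191
  f(a) × f(c) < 0, new interval: [1.414062, 1.433594]
Iteration 7:
  c_7 = (1.414062 + 1.433594)/2 = 1.423828
  f(c_7) = f(1.423828) = 0.027287
  f(a) × f(c) < 0, new interval: [1.414062, 1.423828]

After 7 iteration(s), the approximation is c_7 = 1.423828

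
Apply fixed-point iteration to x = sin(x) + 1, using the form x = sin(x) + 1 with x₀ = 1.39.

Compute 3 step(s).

Equation: x = sin(x) + 1
Fixed-point form: x = sin(x) + 1
x₀ = 1.39

x_1 = g(1.390000) = 1.983701
x_2 = g(1.983701) = 1.915959
x_3 = g(1.915959) = 1.941020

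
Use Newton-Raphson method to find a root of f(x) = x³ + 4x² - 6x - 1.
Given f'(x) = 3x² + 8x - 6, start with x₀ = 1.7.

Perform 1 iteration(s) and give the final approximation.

f(x) = x³ + 4x² - 6x - 1
f'(x) = 3x² + 8x - 6
x₀ = 1.7

Newton-Raphson formula: x_{n+1} = x_n - f(x_n)/f'(x_n)

Iteration 1:
  f(1.700000) = 5.273000
  f'(1.700000) = 16.270000
  x_1 = 1.700000 - 5.273000/16.270000 = 1.375907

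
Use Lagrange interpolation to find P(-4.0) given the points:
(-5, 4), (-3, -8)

Lagrange interpolation formula:
P(x) = Σ yᵢ × Lᵢ(x)
where Lᵢ(x) = Π_{j≠i} (x - xⱼ)/(xᵢ - xⱼ)

L_0(-4.0) = (-4.0 - (-3))/(-5 - (-3)) = 0.500000
L_1(-4.0) = (-4.0 - (-5))/(-3 - (-5)) = 0.500000

P(-4.0) = 4×L_0(-4.0) + (-8)×L_1(-4.0)
P(-4.0) = -2.000000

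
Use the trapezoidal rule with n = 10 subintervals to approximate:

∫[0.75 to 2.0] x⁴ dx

f(x) = x⁴
a = 0.75, b = 2.0, n = 10
h = (b - a)/n = 0.125000

Trapezoidal rule: (h/2)[f(x₀) + 2f(x₁) + 2f(x₂) + ... + f(xₙ)]

x_0 = 0.7500, f(x_0) = 0.316406, coefficient = 1
x_1 = 0.8750, f(x_1) = 0.586182, coefficient = 2
x_2 = 1.0000, f(x_2) = 1.000000, coefficient = 2
x_3 = 1.1250, f(x_3) = 1.601807, coefficient = 2
x_4 = 1.2500, f(x_4) = 2.441406, coefficient = 2
x_5 = 1.3750, f(x_5) = 3.574463, coefficient = 2
x_6 = 1.5000, f(x_6) = 5.062500, coefficient = 2
x_7 = 1.6250, f(x_7) = 6.972900, coefficient = 2
x_8 = 1.7500, f(x_8) = 9.378906, coefficient = 2
x_9 = 1.8750, f(x_9) = 12.359619, coefficient = 2
x_10 = 2.0000, f(x_10) = 16.000000, coefficient = 1

I ≈ (0.125000/2) × 102.271973 = 6.391998
Exact value: 6.352539
Error: 0.039459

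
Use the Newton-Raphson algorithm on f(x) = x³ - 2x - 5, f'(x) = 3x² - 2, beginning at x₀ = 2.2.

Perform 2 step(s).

f(x) = x³ - 2x - 5
f'(x) = 3x² - 2
x₀ = 2.2

Newton-Raphson formula: x_{n+1} = x_n - f(x_n)/f'(x_n)

Iteration 1:
  f(2.200000) = 1.248000
  f'(2.200000) = 12.520000
  x_1 = 2.200000 - 1.248000/12.520000 = 2.100319
Iteration 2:
  f(2.100319) = 0.064589
  f'(2.100319) = 11.234026
  x_2 = 2.100319 - 0.064589/11.234026 = 2.094570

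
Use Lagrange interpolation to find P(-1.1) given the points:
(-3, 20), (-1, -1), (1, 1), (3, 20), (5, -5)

Lagrange interpolation formula:
P(x) = Σ yᵢ × Lᵢ(x)
where Lᵢ(x) = Π_{j≠i} (x - xⱼ)/(xᵢ - xⱼ)

L_0(-1.1) = (-1.1 - (-1))/(-3 - (-1)) × (-1.1 - 1)/(-3 - 1) × (-1.1 - 3)/(-3 - 3) × (-1.1 - 5)/(-3 - 5) = 0.013677
L_1(-1.1) = (-1.1 - (-3))/(-1 - (-3)) × (-1.1 - 1)/(-1 - 1) × (-1.1 - 3)/(-1 - 3) × (-1.1 - 5)/(-1 - 5) = 1.039478
L_2(-1.1) = (-1.1 - (-3))/(1 - (-3)) × (-1.1 - (-1))/(1 - (-1)) × (-1.1 - 3)/(1 - 3) × (-1.1 - 5)/(1 - 5) = -0.074248
L_3(-1.1) = (-1.1 - (-3))/(3 - (-3)) × (-1.1 - (-1))/(3 - (-1)) × (-1.1 - 1)/(3 - 1) × (-1.1 - 5)/(3 - 5) = 0.025353
L_4(-1.1) = (-1.1 - (-3))/(5 - (-3)) × (-1.1 - (-1))/(5 - (-1)) × (-1.1 - 1)/(5 - 1) × (-1.1 - 3)/(5 - 3) = -0.004260

P(-1.1) = 20×L_0(-1.1) + (-1)×L_1(-1.1) + 1×L_2(-1.1) + 20×L_3(-1.1) + (-5)×L_4(-1.1)
P(-1.1) = -0.311816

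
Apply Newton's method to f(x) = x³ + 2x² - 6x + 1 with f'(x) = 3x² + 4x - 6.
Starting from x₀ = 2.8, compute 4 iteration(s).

f(x) = x³ + 2x² - 6x + 1
f'(x) = 3x² + 4x - 6
x₀ = 2.8

Newton-Raphson formula: x_{n+1} = x_n - f(x_n)/f'(x_n)

Iteration 1:
  f(2.800000) = 21.832000
  f'(2.800000) = 28.720000
  x_1 = 2.800000 - 21.832000/28.720000 = 2.039833
Iteration 2:
  f(2.039833) = 5.570417
  f'(2.039833) = 14.642086
  x_2 = 2.039833 - 5.570417/14.642086 = 1.659394
Iteration 3:
  f(1.659394) = 1.120102
  f'(1.659394) = 8.898343
  x_3 = 1.659394 - 1.120102/8.898343 = 1.533517
Iteration 4:
  f(1.533517) = 0.108576
  f'(1.533517) = 7.189085
  x_4 = 1.533517 - 0.108576/7.189085 = 1.518414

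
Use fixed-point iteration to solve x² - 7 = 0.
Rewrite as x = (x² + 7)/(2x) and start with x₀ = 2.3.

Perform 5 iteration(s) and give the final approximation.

Equation: x² - 7 = 0
Fixed-point form: x = (x² + 7)/(2x)
x₀ = 2.3

x_1 = g(2.300000) = 2.671739
x_2 = g(2.671739) = 2.645878
x_3 = g(2.645878) = 2.645751
x_4 = g(2.645751) = 2.645751
x_5 = g(2.645751) = 2.645751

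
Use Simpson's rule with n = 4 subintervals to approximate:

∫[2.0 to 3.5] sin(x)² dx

f(x) = sin(x)²
a = 2.0, b = 3.5, n = 4
h = (b - a)/n = 0.375000

Simpson's rule: (h/3)[f(x₀) + 4f(x₁) + 2f(x₂) + ... + f(xₙ)]

x_0 = 2.0000, f(x_0) = 0.826822, coefficient = 1
x_1 = 2.3750, f(x_1) = 0.481199, coefficient = 4
x_2 = 2.7500, f(x_2) = 0.145665, coefficient = 2
x_3 = 3.1250, f(x_3) = 0.000275, coefficient = 4
x_4 = 3.5000, f(x_4) = 0.123049, coefficient = 1

I ≈ (0.375000/3) × 3.167098 = 0.395887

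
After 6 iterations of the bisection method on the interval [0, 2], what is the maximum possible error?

Bisection error bound: |error| ≤ (b-a)/2^n
|error| ≤ (2 - 0)/2^6 = 2/2^6
|error| ≤ 0.0312500000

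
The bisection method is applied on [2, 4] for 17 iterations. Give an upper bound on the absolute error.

Bisection error bound: |error| ≤ (b-a)/2^n
|error| ≤ (4 - 2)/2^17 = 2/2^17
|error| ≤ 0.0000152588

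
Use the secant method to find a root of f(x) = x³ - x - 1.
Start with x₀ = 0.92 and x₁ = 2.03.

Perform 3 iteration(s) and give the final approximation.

f(x) = x³ - x - 1
x₀ = 0.92, x₁ = 2.03

Secant formula: x_{n+1} = x_n - f(x_n)(x_n - x_{n-1})/(f(x_n) - f(x_{n-1}))

Iteration 1:
  f(0.920000) = -1.141312
  f(2.030000) = 5.335427
  x_2 = 2.030000 - 5.335427×(2.030000 - 0.920000)/(5.335427 - (-1.141312))
       = 1.115601
Iteration 2:
  f(2.030000) = 5.335427
  f(1.115601) = -0.727163
  x_3 = 1.115601 - (-0.727163)×(1.115601 - 2.030000)/(-0.727163 - 5.335427)
       = 1.225276
Iteration 3:
  f(1.115601) = -0.727163
  f(1.225276) = -0.385766
  x_4 = 1.225276 - (-0.385766)×(1.225276 - 1.115601)/(-0.385766 - (-0.727163))
       = 1.349206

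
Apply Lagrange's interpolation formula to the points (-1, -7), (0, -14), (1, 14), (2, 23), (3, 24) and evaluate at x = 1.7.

Lagrange interpolation formula:
P(x) = Σ yᵢ × Lᵢ(x)
where Lᵢ(x) = Π_{j≠i} (x - xⱼ)/(xᵢ - xⱼ)

L_0(1.7) = (1.7 - 0)/(-1 - 0) × (1.7 - 1)/(-1 - 1) × (1.7 - 2)/(-1 - 2) × (1.7 - 3)/(-1 - 3) = 0.019338
L_1(1.7) = (1.7 - (-1))/(0 - (-1)) × (1.7 - 1)/(0 - 1) × (1.7 - 2)/(0 - 2) × (1.7 - 3)/(0 - 3) = -0.122850
L_2(1.7) = (1.7 - (-1))/(1 - (-1)) × (1.7 - 0)/(1 - 0) × (1.7 - 2)/(1 - 2) × (1.7 - 3)/(1 - 3) = 0.447525
L_3(1.7) = (1.7 - (-1))/(2 - (-1)) × (1.7 - 0)/(2 - 0) × (1.7 - 1)/(2 - 1) × (1.7 - 3)/(2 - 3) = 0.696150
L_4(1.7) = (1.7 - (-1))/(3 - (-1)) × (1.7 - 0)/(3 - 0) × (1.7 - 1)/(3 - 1) × (1.7 - 2)/(3 - 2) = -0.040163

P(1.7) = (-7)×L_0(1.7) + (-14)×L_1(1.7) + 14×L_2(1.7) + 23×L_3(1.7) + 24×L_4(1.7)
P(1.7) = 22.897438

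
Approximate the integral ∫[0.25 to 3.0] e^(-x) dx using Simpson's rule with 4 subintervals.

f(x) = e^(-x)
a = 0.25, b = 3.0, n = 4
h = (b - a)/n = 0.687500

Simpson's rule: (h/3)[f(x₀) + 4f(x₁) + 2f(x₂) + ... + f(xₙ)]

x_0 = 0.2500, f(x_0) = 0.778801, coefficient = 1
x_1 = 0.9375, f(x_1) = 0.391606, coefficient = 4
x_2 = 1.6250, f(x_2) = 0.196912, coefficient = 2
x_3 = 2.3125, f(x_3) = 0.099013, coefficient = 4
x_4 = 3.0000, f(x_4) = 0.049787, coefficient = 1

I ≈ (0.687500/3) × 3.184887 = 0.729870
Exact value: 0.729014
Error: 0.000856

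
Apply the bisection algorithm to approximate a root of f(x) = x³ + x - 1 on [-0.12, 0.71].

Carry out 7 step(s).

f(x) = x³ + x - 1
Initial interval: [-0.12, 0.71]

Iteration 1:
  c_1 = (-0.120000 + 0.710000)/2 = 0.295000
  f(c_1) = f(0.295000) = -0.679328
  f(a) × f(c) ≥ 0, new interval: [0.295000, 0.710000]
Iteration 2:
  c_2 = (0.295000 + 0.710000)/2 = 0.502500
  f(c_2) = f(0.502500) = -0.370616
  f(a) × f(c) ≥ 0, new interval: [0.502500, 0.710000]
Iteration 3:
  c_3 = (0.502500 + 0.710000)/2 = 0.606250
  f(c_3) = f(0.606250) = -0.170929
  f(a) × f(c) ≥ 0, new interval: [0.606250, 0.710000]
Iteration 4:
  c_4 = (0.606250 + 0.710000)/2 = 0.658125
  f(c_4) = f(0.658125) = -0.056822
  f(a) × f(c) ≥ 0, new interval: [0.658125, 0.710000]
Iteration 5:
  c_5 = (0.658125 + 0.710000)/2 = 0.684063
  f(c_5) = f(0.684063) = 0.004164
  f(a) × f(c) < 0, new interval: [0.658125, 0.684063]
Iteration 6:
  c_6 = (0.658125 + 0.684063)/2 = 0.671094
  f(c_6) = f(0.671094) = -0.026668
  f(a) × f(c) ≥ 0, new interval: [0.671094, 0.684063]
Iteration 7:
  c_7 = (0.671094 + 0.684063)/2 = 0.677578
  f(c_7) = f(0.677578) = -0.011338
  f(a) × f(c) ≥ 0, new interval: [0.677578, 0.684063]

After 7 iteration(s), the approximation is c_7 = 0.677578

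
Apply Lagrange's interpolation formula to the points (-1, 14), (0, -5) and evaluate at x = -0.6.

Lagrange interpolation formula:
P(x) = Σ yᵢ × Lᵢ(x)
where Lᵢ(x) = Π_{j≠i} (x - xⱼ)/(xᵢ - xⱼ)

L_0(-0.6) = (-0.6 - 0)/(-1 - 0) = 0.600000
L_1(-0.6) = (-0.6 - (-1))/(0 - (-1)) = 0.400000

P(-0.6) = 14×L_0(-0.6) + (-5)×L_1(-0.6)
P(-0.6) = 6.400000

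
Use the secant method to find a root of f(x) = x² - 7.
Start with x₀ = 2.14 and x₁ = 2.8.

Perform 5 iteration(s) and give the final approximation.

f(x) = x² - 7
x₀ = 2.14, x₁ = 2.8

Secant formula: x_{n+1} = x_n - f(x_n)(x_n - x_{n-1})/(f(x_n) - f(x_{n-1}))

Iteration 1:
  f(2.140000) = -2.420400
  f(2.800000) = 0.840000
  x_2 = 2.800000 - 0.840000×(2.800000 - 2.140000)/(0.840000 - (-2.420400))
       = 2.629960
Iteration 2:
  f(2.800000) = 0.840000
  f(2.629960) = -0.083313
  x_3 = 2.629960 - (-0.083313)×(2.629960 - 2.800000)/(-0.083313 - 0.840000)
       = 2.645303
Iteration 3:
  f(2.629960) = -0.083313
  f(2.645303) = -0.002374
  x_4 = 2.645303 - (-0.002374)×(2.645303 - 2.629960)/(-0.002374 - (-0.083313))
       = 2.645753
Iteration 4:
  f(2.645303) = -0.002374
  f(2.645753) = 0.000007
  x_5 = 2.645753 - 0.000007×(2.645753 - 2.645303)/(0.000007 - (-0.002374))
       = 2.645751
Iteration 5:
  f(2.645753) = 0.000007
  f(2.645751) = 0.000000
  x_6 = 2.645751 - 0.000000×(2.645751 - 2.645753)/(0.000000 - 0.000007)
       = 2.645751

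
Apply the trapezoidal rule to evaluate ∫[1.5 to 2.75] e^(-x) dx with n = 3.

f(x) = e^(-x)
a = 1.5, b = 2.75, n = 3
h = (b - a)/n = 0.416667

Trapezoidal rule: (h/2)[f(x₀) + 2f(x₁) + 2f(x₂) + ... + f(xₙ)]

x_0 = 1.5000, f(x_0) = 0.223130, coefficient = 1
x_1 = 1.9167, f(x_1) = 0.147096, coefficient = 2
x_2 = 2.3333, f(x_2) = 0.096972, coefficient = 2
x_3 = 2.7500, f(x_3) = 0.063928, coefficient = 1

I ≈ (0.416667/2) × 0.775195 = 0.161499
Exact value: 0.159202
Error: 0.002297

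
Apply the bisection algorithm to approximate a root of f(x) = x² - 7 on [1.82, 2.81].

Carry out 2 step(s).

f(x) = x² - 7
Initial interval: [1.82, 2.81]

Iteration 1:
  c_1 = (1.820000 + 2.810000)/2 = 2.315000
  f(c_1) = f(2.315000) = -1.640775
  f(a) × f(c) ≥ 0, new interval: [2.315000, 2.810000]
Iteration 2:
  c_2 = (2.315000 + 2.810000)/2 = 2.562500
  f(c_2) = f(2.562500) = -0.433594
  f(a) × f(c) ≥ 0, new interval: [2.562500, 2.810000]

After 2 iteration(s), the approximation is c_2 = 2.562500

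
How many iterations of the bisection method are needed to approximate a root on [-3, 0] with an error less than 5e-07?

We need (b-a)/2^n ≤ 5e-07
(0 - (-3))/2^n ≤ 5e-07
3/2^n ≤ 5e-07
2^n ≥ 6000000
n ≥ log₂(6000000) = 22.52
n ≥ 23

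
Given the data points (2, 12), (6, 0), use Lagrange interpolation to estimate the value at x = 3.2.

Lagrange interpolation formula:
P(x) = Σ yᵢ × Lᵢ(x)
where Lᵢ(x) = Π_{j≠i} (x - xⱼ)/(xᵢ - xⱼ)

L_0(3.2) = (3.2 - 6)/(2 - 6) = 0.700000
L_1(3.2) = (3.2 - 2)/(6 - 2) = 0.300000

P(3.2) = 12×L_0(3.2) + 0×L_1(3.2)
P(3.2) = 8.400000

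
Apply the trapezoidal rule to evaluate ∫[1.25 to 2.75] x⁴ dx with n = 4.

f(x) = x⁴
a = 1.25, b = 2.75, n = 4
h = (b - a)/n = 0.375000

Trapezoidal rule: (h/2)[f(x₀) + 2f(x₁) + 2f(x₂) + ... + f(xₙ)]

x_0 = 1.2500, f(x_0) = 2.441406, coefficient = 1
x_1 = 1.6250, f(x_1) = 6.972900, coefficient = 2
x_2 = 2.0000, f(x_2) = 16.000000, coefficient = 2
x_3 = 2.3750, f(x_3) = 31.816650, coefficient = 2
x_4 = 2.7500, f(x_4) = 57.191406, coefficient = 1

I ≈ (0.375000/2) × 169.211914 = 31.727234
Exact value: 30.844922
Error: 0.882312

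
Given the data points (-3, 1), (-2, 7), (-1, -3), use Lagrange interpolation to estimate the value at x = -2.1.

Lagrange interpolation formula:
P(x) = Σ yᵢ × Lᵢ(x)
where Lᵢ(x) = Π_{j≠i} (x - xⱼ)/(xᵢ - xⱼ)

L_0(-2.1) = (-2.1 - (-2))/(-3 - (-2)) × (-2.1 - (-1))/(-3 - (-1)) = 0.055000
L_1(-2.1) = (-2.1 - (-3))/(-2 - (-3)) × (-2.1 - (-1))/(-2 - (-1)) = 0.990000
L_2(-2.1) = (-2.1 - (-3))/(-1 - (-3)) × (-2.1 - (-2))/(-1 - (-2)) = -0.045000

P(-2.1) = 1×L_0(-2.1) + 7×L_1(-2.1) + (-3)×L_2(-2.1)
P(-2.1) = 7.120000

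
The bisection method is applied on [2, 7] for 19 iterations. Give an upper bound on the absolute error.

Bisection error bound: |error| ≤ (b-a)/2^n
|error| ≤ (7 - 2)/2^19 = 5/2^19
|error| ≤ 0.0000095367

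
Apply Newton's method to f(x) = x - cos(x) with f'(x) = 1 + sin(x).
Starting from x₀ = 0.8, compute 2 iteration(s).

f(x) = x - cos(x)
f'(x) = 1 + sin(x)
x₀ = 0.8

Newton-Raphson formula: x_{n+1} = x_n - f(x_n)/f'(x_n)

Iteration 1:
  f(0.800000) = 0.103293
  f'(0.800000) = 1.717356
  x_1 = 0.800000 - 0.103293/1.717356 = 0.739853
Iteration 2:
  f(0.739853) = 0.001286
  f'(0.739853) = 1.674180
  x_2 = 0.739853 - 0.001286/1.674180 = 0.739085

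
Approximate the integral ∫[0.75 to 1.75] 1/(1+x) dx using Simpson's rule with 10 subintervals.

f(x) = 1/(1+x)
a = 0.75, b = 1.75, n = 10
h = (b - a)/n = 0.100000

Simpson's rule: (h/3)[f(x₀) + 4f(x₁) + 2f(x₂) + ... + f(xₙ)]

x_0 = 0.7500, f(x_0) = 0.571429, coefficient = 1
x_1 = 0.8500, f(x_1) = 0.540541, coefficient = 4
x_2 = 0.9500, f(x_2) = 0.512821, coefficient = 2
x_3 = 1.0500, f(x_3) = 0.487805, coefficient = 4
x_4 = 1.1500, f(x_4) = 0.465116, coefficient = 2
x_5 = 1.2500, f(x_5) = 0.444444, coefficient = 4
x_6 = 1.3500, f(x_6) = 0.425532, coefficient = 2
x_7 = 1.4500, f(x_7) = 0.408163, coefficient = 4
x_8 = 1.5500, f(x_8) = 0.392157, coefficient = 2
x_9 = 1.6500, f(x_9) = 0.377358, coefficient = 4
x_10 = 1.7500, f(x_10) = 0.363636, coefficient = 1

I ≈ (0.100000/3) × 13.559563 = 0.451985
Exact value: 0.451985
Error: 0.000000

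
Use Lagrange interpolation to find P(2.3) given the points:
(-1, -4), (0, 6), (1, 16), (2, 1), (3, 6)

Lagrange interpolation formula:
P(x) = Σ yᵢ × Lᵢ(x)
where Lᵢ(x) = Π_{j≠i} (x - xⱼ)/(xᵢ - xⱼ)

L_0(2.3) = (2.3 - 0)/(-1 - 0) × (2.3 - 1)/(-1 - 1) × (2.3 - 2)/(-1 - 2) × (2.3 - 3)/(-1 - 3) = -0.026162
L_1(2.3) = (2.3 - (-1))/(0 - (-1)) × (2.3 - 1)/(0 - 1) × (2.3 - 2)/(0 - 2) × (2.3 - 3)/(0 - 3) = 0.150150
L_2(2.3) = (2.3 - (-1))/(1 - (-1)) × (2.3 - 0)/(1 - 0) × (2.3 - 2)/(1 - 2) × (2.3 - 3)/(1 - 3) = -0.398475
L_3(2.3) = (2.3 - (-1))/(2 - (-1)) × (2.3 - 0)/(2 - 0) × (2.3 - 1)/(2 - 1) × (2.3 - 3)/(2 - 3) = 1.151150
L_4(2.3) = (2.3 - (-1))/(3 - (-1)) × (2.3 - 0)/(3 - 0) × (2.3 - 1)/(3 - 1) × (2.3 - 2)/(3 - 2) = 0.123337

P(2.3) = (-4)×L_0(2.3) + 6×L_1(2.3) + 16×L_2(2.3) + 1×L_3(2.3) + 6×L_4(2.3)
P(2.3) = -3.478875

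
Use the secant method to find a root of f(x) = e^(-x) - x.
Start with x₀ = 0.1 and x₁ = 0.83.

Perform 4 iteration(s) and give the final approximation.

f(x) = e^(-x) - x
x₀ = 0.1, x₁ = 0.83

Secant formula: x_{n+1} = x_n - f(x_n)(x_n - x_{n-1})/(f(x_n) - f(x_{n-1}))

Iteration 1:
  f(0.100000) = 0.804837
  f(0.830000) = -0.393951
  x_2 = 0.830000 - (-0.393951)×(0.830000 - 0.100000)/(-0.393951 - 0.804837)
       = 0.590104
Iteration 2:
  f(0.830000) = -0.393951
  f(0.590104) = -0.035835
  x_3 = 0.590104 - (-0.035835)×(0.590104 - 0.830000)/(-0.035835 - (-0.393951))
       = 0.566099
Iteration 3:
  f(0.590104) = -0.035835
  f(0.566099) = 0.001637
  x_4 = 0.566099 - 0.001637×(0.566099 - 0.590104)/(0.001637 - (-0.035835))
       = 0.567148
Iteration 4:
  f(0.566099) = 0.001637
  f(0.567148) = -0.000007
  x_5 = 0.567148 - (-0.000007)×(0.567148 - 0.566099)/(-0.000007 - 0.001637)
       = 0.567143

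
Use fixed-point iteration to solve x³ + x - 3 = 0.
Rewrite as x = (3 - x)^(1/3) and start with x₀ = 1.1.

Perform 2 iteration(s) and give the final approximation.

Equation: x³ + x - 3 = 0
Fixed-point form: x = (3 - x)^(1/3)
x₀ = 1.1

x_1 = g(1.100000) = 1.238562
x_2 = g(1.238562) = 1.207691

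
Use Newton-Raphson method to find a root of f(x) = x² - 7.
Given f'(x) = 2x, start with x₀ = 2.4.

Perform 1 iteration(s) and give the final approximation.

f(x) = x² - 7
f'(x) = 2x
x₀ = 2.4

Newton-Raphson formula: x_{n+1} = x_n - f(x_n)/f'(x_n)

Iteration 1:
  f(2.400000) = -1.240000
  f'(2.400000) = 4.800000
  x_1 = 2.400000 - (-1.240000)/4.800000 = 2.658333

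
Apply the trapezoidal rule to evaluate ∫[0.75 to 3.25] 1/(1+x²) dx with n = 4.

f(x) = 1/(1+x²)
a = 0.75, b = 3.25, n = 4
h = (b - a)/n = 0.625000

Trapezoidal rule: (h/2)[f(x₀) + 2f(x₁) + 2f(x₂) + ... + f(xₙ)]

x_0 = 0.7500, f(x_0) = 0.640000, coefficient = 1
x_1 = 1.3750, f(x_1) = 0.345946, coefficient = 2
x_2 = 2.0000, f(x_2) = 0.200000, coefficient = 2
x_3 = 2.6250, f(x_3) = 0.126733, coefficient = 2
x_4 = 3.2500, f(x_4) = 0.086486, coefficient = 1

I ≈ (0.625000/2) × 2.071844 = 0.647451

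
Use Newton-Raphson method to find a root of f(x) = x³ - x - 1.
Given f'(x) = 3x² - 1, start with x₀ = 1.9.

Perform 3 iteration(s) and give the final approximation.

f(x) = x³ - x - 1
f'(x) = 3x² - 1
x₀ = 1.9

Newton-Raphson formula: x_{n+1} = x_n - f(x_n)/f'(x_n)

Iteration 1:
  f(1.900000) = 3.959000
  f'(1.900000) = 9.830000
  x_1 = 1.900000 - 3.959000/9.830000 = 1.497253
Iteration 2:
  f(1.497253) = 0.859240
  f'(1.497253) = 5.725302
  x_2 = 1.497253 - 0.859240/5.725302 = 1.347176
Iteration 3:
  f(1.347176) = 0.097789
  f'(1.347176) = 4.444646
  x_3 = 1.347176 - 0.097789/4.444646 = 1.325174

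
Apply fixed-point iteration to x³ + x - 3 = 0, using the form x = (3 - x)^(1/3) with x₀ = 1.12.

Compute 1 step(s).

Equation: x³ + x - 3 = 0
Fixed-point form: x = (3 - x)^(1/3)
x₀ = 1.12

x_1 = g(1.120000) = 1.234201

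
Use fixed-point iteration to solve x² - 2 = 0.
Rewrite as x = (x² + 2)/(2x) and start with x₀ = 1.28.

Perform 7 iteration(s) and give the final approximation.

Equation: x² - 2 = 0
Fixed-point form: x = (x² + 2)/(2x)
x₀ = 1.28

x_1 = g(1.280000) = 1.421250
x_2 = g(1.421250) = 1.414231
x_3 = g(1.414231) = 1.414214
x_4 = g(1.414214) = 1.414214
x_5 = g(1.414214) = 1.414214
x_6 = g(1.414214) = 1.414214
x_7 = g(1.414214) = 1.414214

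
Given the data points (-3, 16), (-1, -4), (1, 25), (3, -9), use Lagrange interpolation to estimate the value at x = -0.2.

Lagrange interpolation formula:
P(x) = Σ yᵢ × Lᵢ(x)
where Lᵢ(x) = Π_{j≠i} (x - xⱼ)/(xᵢ - xⱼ)

L_0(-0.2) = (-0.2 - (-1))/(-3 - (-1)) × (-0.2 - 1)/(-3 - 1) × (-0.2 - 3)/(-3 - 3) = -0.064000
L_1(-0.2) = (-0.2 - (-3))/(-1 - (-3)) × (-0.2 - 1)/(-1 - 1) × (-0.2 - 3)/(-1 - 3) = 0.672000
L_2(-0.2) = (-0.2 - (-3))/(1 - (-3)) × (-0.2 - (-1))/(1 - (-1)) × (-0.2 - 3)/(1 - 3) = 0.448000
L_3(-0.2) = (-0.2 - (-3))/(3 - (-3)) × (-0.2 - (-1))/(3 - (-1)) × (-0.2 - 1)/(3 - 1) = -0.056000

P(-0.2) = 16×L_0(-0.2) + (-4)×L_1(-0.2) + 25×L_2(-0.2) + (-9)×L_3(-0.2)
P(-0.2) = 7.992000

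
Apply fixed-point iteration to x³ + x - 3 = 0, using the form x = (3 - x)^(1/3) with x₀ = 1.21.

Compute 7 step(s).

Equation: x³ + x - 3 = 0
Fixed-point form: x = (3 - x)^(1/3)
x₀ = 1.21

x_1 = g(1.210000) = 1.214184
x_2 = g(1.214184) = 1.213237
x_3 = g(1.213237) = 1.213451
x_4 = g(1.213451) = 1.213403
x_5 = g(1.213403) = 1.213414
x_6 = g(1.213414) = 1.213411
x_7 = g(1.213411) = 1.213412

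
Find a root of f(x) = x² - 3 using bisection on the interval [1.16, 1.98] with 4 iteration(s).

f(x) = x² - 3
Initial interval: [1.16, 1.98]

Iteration 1:
  c_1 = (1.160000 + 1.980000)/2 = 1.570000
  f(c_1) = f(1.570000) = -0.535100
  f(a) × f(c) ≥ 0, new interval: [1.570000, 1.980000]
Iteration 2:
  c_2 = (1.570000 + 1.980000)/2 = 1.775000
  f(c_2) = f(1.775000) = 0.150625
  f(a) × f(c) < 0, new interval: [1.570000, 1.775000]
Iteration 3:
  c_3 = (1.570000 + 1.775000)/2 = 1.672500
  f(c_3) = f(1.672500) = -0.202744
  f(a) × f(c) ≥ 0, new interval: [1.672500, 1.775000]
Iteration 4:
  c_4 = (1.672500 + 1.775000)/2 = 1.723750
  f(c_4) = f(1.723750) = -0.028686
  f(a) × f(c) ≥ 0, new interval: [1.723750, 1.775000]

After 4 iteration(s), the approximation is c_4 = 1.723750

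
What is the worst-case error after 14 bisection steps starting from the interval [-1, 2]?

Bisection error bound: |error| ≤ (b-a)/2^n
|error| ≤ (2 - (-1))/2^14 = 3/2^14
|error| ≤ 0.0001831055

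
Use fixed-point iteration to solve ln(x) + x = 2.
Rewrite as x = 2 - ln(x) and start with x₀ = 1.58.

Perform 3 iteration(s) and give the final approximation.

Equation: ln(x) + x = 2
Fixed-point form: x = 2 - ln(x)
x₀ = 1.58

x_1 = g(1.580000) = 1.542575
x_2 = g(1.542575) = 1.566547
x_3 = g(1.566547) = 1.551126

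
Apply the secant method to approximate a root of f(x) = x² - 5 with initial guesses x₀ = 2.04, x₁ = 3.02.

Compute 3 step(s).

f(x) = x² - 5
x₀ = 2.04, x₁ = 3.02

Secant formula: x_{n+1} = x_n - f(x_n)(x_n - x_{n-1})/(f(x_n) - f(x_{n-1}))

Iteration 1:
  f(2.040000) = -0.838400
  f(3.020000) = 4.120400
  x_2 = 3.020000 - 4.120400×(3.020000 - 2.040000)/(4.120400 - (-0.838400))
       = 2.205692
Iteration 2:
  f(3.020000) = 4.120400
  f(2.205692) = -0.134924
  x_3 = 2.205692 - (-0.134924)×(2.205692 - 3.020000)/(-0.134924 - 4.120400)
       = 2.231511
Iteration 3:
  f(2.205692) = -0.134924
  f(2.231511) = -0.020358
  x_4 = 2.231511 - (-0.020358)×(2.231511 - 2.205692)/(-0.020358 - (-0.134924))
       = 2.236099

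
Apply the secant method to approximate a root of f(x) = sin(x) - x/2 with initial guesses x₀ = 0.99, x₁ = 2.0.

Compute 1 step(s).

f(x) = sin(x) - x/2
x₀ = 0.99, x₁ = 2.0

Secant formula: x_{n+1} = x_n - f(x_n)(x_n - x_{n-1})/(f(x_n) - f(x_{n-1}))

Iteration 1:
  f(0.990000) = 0.341026
  f(2.000000) = -0.090703
  x_2 = 2.000000 - (-0.090703)×(2.000000 - 0.990000)/(-0.090703 - 0.341026)
       = 1.787807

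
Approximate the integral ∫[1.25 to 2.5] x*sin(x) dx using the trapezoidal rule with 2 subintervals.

f(x) = x*sin(x)
a = 1.25, b = 2.5, n = 2
h = (b - a)/n = 0.625000

Trapezoidal rule: (h/2)[f(x₀) + 2f(x₁) + 2f(x₂) + ... + f(xₙ)]

x_0 = 1.2500, f(x_0) = 1.186231, coefficient = 1
x_1 = 1.8750, f(x_1) = 1.788911, coefficient = 2
x_2 = 2.5000, f(x_2) = 1.496180, coefficient = 1

I ≈ (0.625000/2) × 6.260233 = 1.956323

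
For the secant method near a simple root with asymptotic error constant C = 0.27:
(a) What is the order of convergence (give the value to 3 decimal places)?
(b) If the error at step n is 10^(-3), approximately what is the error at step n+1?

(a) Secant method has superlinear convergence with order φ = (1+√5)/2 ≈ 1.618.
    This means |e_{n+1}| ≈ C|e_n|^1.618.

(b) With |e_n| = 10^(-3) and C = 0.27:
    |e_{n+1}| ≈ 0.27 × (10^(-3))^1.618 = 0.27 × 10^(-4.85)

(a) ≈ 1.618 (golden ratio); (b) |e_{n+1}| ≈ 3.778e-06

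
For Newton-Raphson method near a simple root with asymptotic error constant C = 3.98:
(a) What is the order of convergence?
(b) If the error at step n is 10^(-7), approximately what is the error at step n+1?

(a) Newton-Raphson has quadratic (order 2) convergence near simple roots.
    This means |e_{n+1}| ≈ C|e_n|².

(b) With |e_n| = 10^(-7) and C = 3.98:
    |e_{n+1}| ≈ 3.98 × (10^(-7))² = 3.98 × 10^(-14)

(a) 2 (quadratic); (b) |e_{n+1}| ≈ 3.980e-14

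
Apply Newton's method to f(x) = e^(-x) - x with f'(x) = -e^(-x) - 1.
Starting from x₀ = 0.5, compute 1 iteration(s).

f(x) = e^(-x) - x
f'(x) = -e^(-x) - 1
x₀ = 0.5

Newton-Raphson formula: x_{n+1} = x_n - f(x_n)/f'(x_n)

Iteration 1:
  f(0.500000) = 0.106531
  f'(0.500000) = -1.606531
  x_1 = 0.500000 - 0.106531/(-1.606531) = 0.566311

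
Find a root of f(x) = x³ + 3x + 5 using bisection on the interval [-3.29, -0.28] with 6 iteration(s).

f(x) = x³ + 3x + 5
Initial interval: [-3.29, -0.28]

Iteration 1:
  c_1 = (-3.290000 + (-0.280000))/2 = -1.785000
  f(c_1) = f(-1.785000) = -6.042412
  f(a) × f(c) ≥ 0, new interval: [-1.785000, -0.280000]
Iteration 2:
  c_2 = (-1.785000 + (-0.280000))/2 = -1.032500
  f(c_2) = f(-1.032500) = 0.801797
  f(a) × f(c) < 0, new interval: [-1.785000, -1.032500]
Iteration 3:
  c_3 = (-1.785000 + (-1.032500))/2 = -1.408750
  f(c_3) = f(-1.408750) = -2.022022
  f(a) × f(c) ≥ 0, new interval: [-1.408750, -1.032500]
Iteration 4:
  c_4 = (-1.408750 + (-1.032500))/2 = -1.220625
  f(c_4) = f(-1.220625) = -0.480515
  f(a) × f(c) ≥ 0, new interval: [-1.220625, -1.032500]
Iteration 5:
  c_5 = (-1.220625 + (-1.032500))/2 = -1.126563
  f(c_5) = f(-1.126563) = 0.190544
  f(a) × f(c) < 0, new interval: [-1.220625, -1.126563]
Iteration 6:
  c_6 = (-1.220625 + (-1.126563))/2 = -1.173594
  f(c_6) = f(-1.173594) = -0.137198
  f(a) × f(c) ≥ 0, new interval: [-1.173594, -1.126563]

After 6 iteration(s), the approximation is c_6 = -1.173594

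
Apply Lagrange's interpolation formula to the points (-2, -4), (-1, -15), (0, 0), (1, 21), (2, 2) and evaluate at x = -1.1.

Lagrange interpolation formula:
P(x) = Σ yᵢ × Lᵢ(x)
where Lᵢ(x) = Π_{j≠i} (x - xⱼ)/(xᵢ - xⱼ)

L_0(-1.1) = (-1.1 - (-1))/(-2 - (-1)) × (-1.1 - 0)/(-2 - 0) × (-1.1 - 1)/(-2 - 1) × (-1.1 - 2)/(-2 - 2) = 0.029838
L_1(-1.1) = (-1.1 - (-2))/(-1 - (-2)) × (-1.1 - 0)/(-1 - 0) × (-1.1 - 1)/(-1 - 1) × (-1.1 - 2)/(-1 - 2) = 1.074150
L_2(-1.1) = (-1.1 - (-2))/(0 - (-2)) × (-1.1 - (-1))/(0 - (-1)) × (-1.1 - 1)/(0 - 1) × (-1.1 - 2)/(0 - 2) = -0.146475
L_3(-1.1) = (-1.1 - (-2))/(1 - (-2)) × (-1.1 - (-1))/(1 - (-1)) × (-1.1 - 0)/(1 - 0) × (-1.1 - 2)/(1 - 2) = 0.051150
L_4(-1.1) = (-1.1 - (-2))/(2 - (-2)) × (-1.1 - (-1))/(2 - (-1)) × (-1.1 - 0)/(2 - 0) × (-1.1 - 1)/(2 - 1) = -0.008663

P(-1.1) = (-4)×L_0(-1.1) + (-15)×L_1(-1.1) + 0×L_2(-1.1) + 21×L_3(-1.1) + 2×L_4(-1.1)
P(-1.1) = -15.174775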